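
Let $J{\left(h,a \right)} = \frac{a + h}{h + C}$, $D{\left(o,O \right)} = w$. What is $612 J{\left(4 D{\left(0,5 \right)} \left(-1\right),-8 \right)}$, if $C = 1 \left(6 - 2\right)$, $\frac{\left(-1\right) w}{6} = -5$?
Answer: $\frac{19584}{29} \approx 675.31$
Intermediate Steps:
$w = 30$ ($w = \left(-6\right) \left(-5\right) = 30$)
$C = 4$ ($C = 1 \cdot 4 = 4$)
$D{\left(o,O \right)} = 30$
$J{\left(h,a \right)} = \frac{a + h}{4 + h}$ ($J{\left(h,a \right)} = \frac{a + h}{h + 4} = \frac{a + h}{4 + h}$)
$612 J{\left(4 D{\left(0,5 \right)} \left(-1\right),-8 \right)} = 612 \frac{-8 + 4 \cdot 30 \left(-1\right)}{4 + 4 \cdot 30 \left(-1\right)} = 612 \frac{-8 + 120 \left(-1\right)}{4 + 120 \left(-1\right)} = 612 \frac{-8 - 120}{4 - 120} = 612 \frac{1}{-116} \left(-128\right) = 612 \left(\left(- \frac{1}{116}\right) \left(-128\right)\right) = 612 \cdot \frac{32}{29} = \frac{19584}{29}$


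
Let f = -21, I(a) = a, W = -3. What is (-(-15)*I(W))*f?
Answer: 945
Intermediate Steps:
(-(-15)*I(W))*f = -(-15)*(-3)*(-21) = -15*3*(-21) = -45*(-21) = 945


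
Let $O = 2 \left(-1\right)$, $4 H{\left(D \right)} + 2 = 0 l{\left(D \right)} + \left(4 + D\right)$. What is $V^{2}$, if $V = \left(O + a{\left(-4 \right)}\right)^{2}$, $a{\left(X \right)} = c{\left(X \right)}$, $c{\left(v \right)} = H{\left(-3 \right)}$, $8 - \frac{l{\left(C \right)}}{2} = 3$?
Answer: $\frac{6561}{256} \approx 25.629$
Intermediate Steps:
$l{\left(C \right)} = 10$ ($l{\left(C \right)} = 16 - 6 = 10$)
$H{\left(D \right)} = \frac{1}{2} + \frac{D}{4}$ ($H{\left(D \right)} = - \frac{1}{2} + \frac{0 \cdot 10 + \left(4 + D\right)}{4} = - \frac{1}{2} + \frac{0 + \left(4 + D\right)}{4} = - \frac{1}{2} + \frac{4 + D}{4} = - \frac{1}{2} + \left(1 + \frac{D}{4}\right) = \frac{1}{2} + \frac{D}{4}$)
$O = -2$
$c{\left(v \right)} = - \frac{1}{4}$ ($c{\left(v \right)} = \frac{1}{2} + \frac{1}{4} \left(-3\right) = \frac{1}{2} - \frac{3}{4} = - \frac{1}{4}$)
$a{\left(X \right)} = - \frac{1}{4}$
$V = \frac{81}{16}$ ($V = \left(-2 - \frac{1}{4}\right)^{2} = \left(- \frac{9}{4}\right)^{2} = \frac{81}{16} \approx 5.0625$)
$V^{2} = \left(\frac{81}{16}\right)^{2} = \frac{6561}{256}$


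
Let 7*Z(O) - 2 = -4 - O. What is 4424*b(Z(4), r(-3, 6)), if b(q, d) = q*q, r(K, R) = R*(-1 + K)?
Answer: 22752/7 ≈ 3250.3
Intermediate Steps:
Z(O) = -2/7 - O/7 (Z(O) = 2/7 + (-4 - O)/7 = 2/7 + (-4/7 - O/7) = -2/7 - O/7)
b(q, d) = q**2
4424*b(Z(4), r(-3, 6)) = 4424*(-2/7 - 1/7*4)**2 = 4424*(-2/7 - 4/7)**2 = 4424*(-6/7)**2 = 4424*(36/49) = 22752/7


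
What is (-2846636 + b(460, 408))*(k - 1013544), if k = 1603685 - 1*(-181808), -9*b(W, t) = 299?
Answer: -19777351134827/9 ≈ -2.1975e+12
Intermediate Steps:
b(W, t) = -299/9 (b(W, t) = -⅑*299 = -299/9)
k = 1785493 (k = 1603685 + 181808 = 1785493)
(-2846636 + b(460, 408))*(k - 1013544) = (-2846636 - 299/9)*(1785493 - 1013544) = -25620023/9*771949 = -19777351134827/9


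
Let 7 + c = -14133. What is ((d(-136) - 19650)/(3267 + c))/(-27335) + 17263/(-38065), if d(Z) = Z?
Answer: -1026309805551/2262686032915 ≈ -0.45358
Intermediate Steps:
c = -14140 (c = -7 - 14133 = -14140)
((d(-136) - 19650)/(3267 + c))/(-27335) + 17263/(-38065) = ((-136 - 19650)/(3267 - 14140))/(-27335) + 17263/(-38065) = -19786/(-10873)*(-1/27335) + 17263*(-1/38065) = -19786*(-1/10873)*(-1/27335) - 17263/38065 = (19786/10873)*(-1/27335) - 17263/38065 = -19786/297213455 - 17263/38065 = -1026309805551/2262686032915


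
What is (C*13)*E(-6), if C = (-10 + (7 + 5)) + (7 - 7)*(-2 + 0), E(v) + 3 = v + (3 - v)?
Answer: 0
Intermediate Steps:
E(v) = 0 (E(v) = -3 + (v + (3 - v)) = -3 + 3 = 0)
C = 2 (C = (-10 + 12) + 0*(-2) = 2 + 0 = 2)
(C*13)*E(-6) = (2*13)*0 = 26*0 = 0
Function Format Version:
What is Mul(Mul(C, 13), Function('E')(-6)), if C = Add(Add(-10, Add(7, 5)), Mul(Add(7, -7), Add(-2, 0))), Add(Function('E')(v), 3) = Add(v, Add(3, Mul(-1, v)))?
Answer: 0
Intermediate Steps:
Function('E')(v) = 0 (Function('E')(v) = Add(-3, Add(v, Add(3, Mul(-1, v)))) = Add(-3, 3) = 0)
C = 2 (C = Add(Add(-10, 12), Mul(0, -2)) = Add(2, 0) = 2)
Mul(Mul(C, 13), Function('E')(-6)) = Mul(Mul(2, 13), 0) = Mul(26, 0) = 0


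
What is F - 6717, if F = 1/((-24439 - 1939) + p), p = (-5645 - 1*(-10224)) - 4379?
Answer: -175837627/26178 ≈ -6717.0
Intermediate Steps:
p = 200 (p = (-5645 + 10224) - 4379 = 4579 - 4379 = 200)
F = -1/26178 (F = 1/((-24439 - 1939) + 200) = 1/(-26378 + 200) = 1/(-26178) = -1/26178 ≈ -3.8200e-5)
F - 6717 = -1/26178 - 6717 = -175837627/26178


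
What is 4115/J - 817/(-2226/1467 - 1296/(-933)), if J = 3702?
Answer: 115012101574/18060207 ≈ 6368.3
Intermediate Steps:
4115/J - 817/(-2226/1467 - 1296/(-933)) = 4115/3702 - 817/(-2226/1467 - 1296/(-933)) = 4115*(1/3702) - 817/(-2226*1/1467 - 1296*(-1/933)) = 4115/3702 - 817/(-742/489 + 432/311) = 4115/3702 - 817/(-19514/152079) = 4115/3702 - 817*(-152079/19514) = 4115/3702 + 124248543/19514 = 115012101574/18060207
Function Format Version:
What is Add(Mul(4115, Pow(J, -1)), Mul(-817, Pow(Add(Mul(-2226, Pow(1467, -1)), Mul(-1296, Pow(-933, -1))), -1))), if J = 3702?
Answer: Rational(115012101574, 18060207) ≈ 6368.3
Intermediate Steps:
Add(Mul(4115, Pow(J, -1)), Mul(-817, Pow(Add(Mul(-2226, Pow(1467, -1)), Mul(-1296, Pow(-933, -1))), -1))) = Add(Mul(4115, Pow(3702, -1)), Mul(-817, Pow(Add(Mul(-2226, Pow(1467, -1)), Mul(-1296, Pow(-933, -1))), -1))) = Add(Mul(4115, Rational(1, 3702)), Mul(-817, Pow(Add(Mul(-2226, Rational(1, 1467)), Mul(-1296, Rational(-1, 933))), -1))) = Add(Rational(4115, 3702), Mul(-817, Pow(Add(Rational(-742, 489), Rational(432, 311)), -1))) = Add(Rational(4115, 3702), Mul(-817, Pow(Rational(-19514, 152079), -1))) = Add(Rational(4115, 3702), Mul(-817, Rational(-152079, 19514))) = Add(Rational(4115, 3702), Rational(124248543, 19514)) = Rational(115012101574, 18060207)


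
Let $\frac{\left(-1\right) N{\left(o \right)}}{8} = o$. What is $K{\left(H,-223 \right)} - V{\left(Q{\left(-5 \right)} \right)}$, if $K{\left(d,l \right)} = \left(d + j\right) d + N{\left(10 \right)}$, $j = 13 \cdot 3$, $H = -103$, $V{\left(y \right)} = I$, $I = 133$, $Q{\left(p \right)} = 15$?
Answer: $6379$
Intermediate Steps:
$N{\left(o \right)} = - 8 o$
$V{\left(y \right)} = 133$
$j = 39$
$K{\left(d,l \right)} = -80 + d \left(39 + d\right)$ ($K{\left(d,l \right)} = \left(d + 39\right) d - 80 = \left(39 + d\right) d - 80 = d \left(39 + d\right) - 80 = -80 + d \left(39 + d\right)$)
$K{\left(H,-223 \right)} - V{\left(Q{\left(-5 \right)} \right)} = \left(-80 + \left(-103\right)^{2} + 39 \left(-103\right)\right) - 133 = \left(-80 + 10609 - 4017\right) - 133 = 6512 - 133 = 6379$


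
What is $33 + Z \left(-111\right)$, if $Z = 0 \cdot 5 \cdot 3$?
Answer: $33$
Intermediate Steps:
$Z = 0$ ($Z = 0 \cdot 3 = 0$)
$33 + Z \left(-111\right) = 33 + 0 \left(-111\right) = 33 + 0 = 33$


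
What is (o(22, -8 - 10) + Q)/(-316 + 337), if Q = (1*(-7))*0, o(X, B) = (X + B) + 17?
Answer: 1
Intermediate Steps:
o(X, B) = 17 + B + X (o(X, B) = (B + X) + 17 = 17 + B + X)
Q = 0 (Q = -7*0 = 0)
(o(22, -8 - 10) + Q)/(-316 + 337) = ((17 + (-8 - 10) + 22) + 0)/(-316 + 337) = ((17 - 18 + 22) + 0)/21 = (21 + 0)*(1/21) = 21*(1/21) = 1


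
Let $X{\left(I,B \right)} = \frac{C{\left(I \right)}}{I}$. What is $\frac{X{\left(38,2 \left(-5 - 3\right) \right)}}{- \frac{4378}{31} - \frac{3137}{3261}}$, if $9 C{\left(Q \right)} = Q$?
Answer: $- \frac{33697}{43121715} \approx -0.00078144$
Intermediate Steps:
$C{\left(Q \right)} = \frac{Q}{9}$
$X{\left(I,B \right)} = \frac{1}{9}$ ($X{\left(I,B \right)} = \frac{\frac{1}{9} I}{I} = \frac{1}{9}$)
$\frac{X{\left(38,2 \left(-5 - 3\right) \right)}}{- \frac{4378}{31} - \frac{3137}{3261}} = \frac{1}{9 \left(- \frac{4378}{31} - \frac{3137}{3261}\right)} = \frac{1}{9 \left(- \frac{14373905}{101091}\right)} = \frac{1}{9} \left(- \frac{101091}{14373905}\right) = - \frac{33697}{43121715}$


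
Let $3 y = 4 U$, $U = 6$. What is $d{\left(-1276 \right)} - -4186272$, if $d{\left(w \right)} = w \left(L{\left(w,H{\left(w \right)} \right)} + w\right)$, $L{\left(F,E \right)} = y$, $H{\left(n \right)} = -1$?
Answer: $5804240$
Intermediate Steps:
$y = 8$ ($y = \frac{4 \cdot 6}{3} = \frac{1}{3} \cdot 24 = 8$)
$L{\left(F,E \right)} = 8$
$d{\left(w \right)} = w \left(8 + w\right)$
$d{\left(-1276 \right)} - -4186272 = - 1276 \left(8 - 1276\right) - -4186272 = \left(-1276\right) \left(-1268\right) + 4186272 = 1617968 + 4186272 = 5804240$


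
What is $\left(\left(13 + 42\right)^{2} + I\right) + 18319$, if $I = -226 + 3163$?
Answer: $24281$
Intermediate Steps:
$I = 2937$
$\left(\left(13 + 42\right)^{2} + I\right) + 18319 = \left(\left(13 + 42\right)^{2} + 2937\right) + 18319 = \left(55^{2} + 2937\right) + 18319 = \left(3025 + 2937\right) + 18319 = 5962 + 18319 = 24281$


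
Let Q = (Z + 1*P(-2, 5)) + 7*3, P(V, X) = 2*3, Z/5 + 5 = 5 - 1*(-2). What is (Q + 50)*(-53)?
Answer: -4611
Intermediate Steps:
Z = 10 (Z = -25 + 5*(5 - 1*(-2)) = -25 + 5*(5 + 2) = -25 + 5*7 = -25 + 35 = 10)
P(V, X) = 6
Q = 37 (Q = (10 + 1*6) + 7*3 = (10 + 6) + 21 = 16 + 21 = 37)
(Q + 50)*(-53) = (37 + 50)*(-53) = 87*(-53) = -4611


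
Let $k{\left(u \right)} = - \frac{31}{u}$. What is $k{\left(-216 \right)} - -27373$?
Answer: $\frac{5912599}{216} \approx 27373.0$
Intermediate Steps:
$k{\left(-216 \right)} - -27373 = - \frac{31}{-216} - -27373 = \left(-31\right) \left(- \frac{1}{216}\right) + 27373 = \frac{31}{216} + 27373 = \frac{5912599}{216}$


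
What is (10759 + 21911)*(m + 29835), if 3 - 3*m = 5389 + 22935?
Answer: 666293760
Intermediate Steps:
m = -28321/3 (m = 1 - (5389 + 22935)/3 = 1 - ⅓*28324 = 1 - 28324/3 = -28321/3 ≈ -9440.3)
(10759 + 21911)*(m + 29835) = (10759 + 21911)*(-28321/3 + 29835) = 32670*(61184/3) = 666293760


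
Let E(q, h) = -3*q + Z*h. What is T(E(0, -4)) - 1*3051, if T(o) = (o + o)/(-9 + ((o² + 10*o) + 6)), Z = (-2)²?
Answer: -283775/93 ≈ -3051.3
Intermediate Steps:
Z = 4
E(q, h) = -3*q + 4*h
T(o) = 2*o/(-3 + o² + 10*o) (T(o) = (2*o)/(-9 + (6 + o² + 10*o)) = (2*o)/(-3 + o² + 10*o) = 2*o/(-3 + o² + 10*o))
T(E(0, -4)) - 1*3051 = 2*(-3*0 + 4*(-4))/(-3 + (-3*0 + 4*(-4))² + 10*(-3*0 + 4*(-4))) - 1*3051 = 2*(0 - 16)/(-3 + (0 - 16)² + 10*(0 - 16)) - 3051 = 2*(-16)/(-3 + (-16)² + 10*(-16)) - 3051 = 2*(-16)/(-3 + 256 - 160) - 3051 = 2*(-16)/93 - 3051 = 2*(-16)*(1/93) - 3051 = -32/93 - 3051 = -283775/93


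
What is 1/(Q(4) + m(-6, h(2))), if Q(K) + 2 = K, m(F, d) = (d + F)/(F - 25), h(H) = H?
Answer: 31/66 ≈ 0.46970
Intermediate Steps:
m(F, d) = (F + d)/(-25 + F)
Q(K) = -2 + K
1/(Q(4) + m(-6, h(2))) = 1/((-2 + 4) + (-6 + 2)/(-25 - 6)) = 1/(2 - 4/(-31)) = 1/(2 - 1/31*(-4)) = 1/(2 + 4/31) = 1/(66/31) = 31/66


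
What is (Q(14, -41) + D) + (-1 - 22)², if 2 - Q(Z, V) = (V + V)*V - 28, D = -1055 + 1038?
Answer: -2820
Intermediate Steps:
D = -17
Q(Z, V) = 30 - 2*V² (Q(Z, V) = 2 - ((V + V)*V - 28) = 2 - ((2*V)*V - 28) = 2 - (2*V² - 28) = 2 - (-28 + 2*V²) = 2 + (28 - 2*V²) = 30 - 2*V²)
(Q(14, -41) + D) + (-1 - 22)² = ((30 - 2*(-41)²) - 17) + (-1 - 22)² = ((30 - 2*1681) - 17) + (-23)² = ((30 - 3362) - 17) + 529 = (-3332 - 17) + 529 = -3349 + 529 = -2820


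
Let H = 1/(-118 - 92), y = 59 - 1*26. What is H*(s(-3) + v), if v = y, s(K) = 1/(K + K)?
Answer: -197/1260 ≈ -0.15635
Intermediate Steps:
y = 33 (y = 59 - 26 = 33)
H = -1/210 (H = 1/(-210) = -1/210 ≈ -0.0047619)
s(K) = 1/(2*K)
v = 33
H*(s(-3) + v) = -((1/2)/(-3) + 33)/210 = -((1/2)*(-1/3) + 33)/210 = -(-1/6 + 33)/210 = -1/210*197/6 = -197/1260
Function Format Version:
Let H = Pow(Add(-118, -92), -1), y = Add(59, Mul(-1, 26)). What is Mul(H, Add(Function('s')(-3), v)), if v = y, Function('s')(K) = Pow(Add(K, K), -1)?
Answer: Rational(-197, 1260) ≈ -0.15635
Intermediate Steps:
y = 33 (y = Add(59, -26) = 33)
H = Rational(-1, 210) (H = Pow(-210, -1) = Rational(-1, 210) ≈ -0.0047619)
Function('s')(K) = Mul(Rational(1, 2), Pow(K, -1)) (Function('s')(K) = Pow(Mul(2, K), -1) = Mul(Rational(1, 2), Pow(K, -1)))
v = 33
Mul(H, Add(Function('s')(-3), v)) = Mul(Rational(-1, 210), Add(Mul(Rational(1, 2), Pow(-3, -1)), 33)) = Mul(Rational(-1, 210), Add(Mul(Rational(1, 2), Rational(-1, 3)), 33)) = Mul(Rational(-1, 210), Add(Rational(-1, 6), 33)) = Mul(Rational(-1, 210), Rational(197, 6)) = Rational(-197, 1260)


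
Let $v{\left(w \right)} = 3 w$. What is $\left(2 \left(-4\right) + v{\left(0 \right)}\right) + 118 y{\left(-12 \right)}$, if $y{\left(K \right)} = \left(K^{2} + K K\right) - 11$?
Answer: $32678$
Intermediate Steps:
$y{\left(K \right)} = -11 + 2 K^{2}$ ($y{\left(K \right)} = \left(K^{2} + K^{2}\right) - 11 = 2 K^{2} - 11 = -11 + 2 K^{2}$)
$\left(2 \left(-4\right) + v{\left(0 \right)}\right) + 118 y{\left(-12 \right)} = \left(2 \left(-4\right) + 3 \cdot 0\right) + 118 \left(-11 + 2 \left(-12\right)^{2}\right) = \left(-8 + 0\right) + 118 \left(-11 + 2 \cdot 144\right) = -8 + 118 \left(-11 + 288\right) = -8 + 118 \cdot 277 = -8 + 32686 = 32678$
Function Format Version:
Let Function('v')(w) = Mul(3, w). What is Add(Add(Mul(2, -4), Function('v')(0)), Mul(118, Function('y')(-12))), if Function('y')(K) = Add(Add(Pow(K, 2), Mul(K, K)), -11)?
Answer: 32678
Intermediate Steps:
Function('y')(K) = Add(-11, Mul(2, Pow(K, 2))) (Function('y')(K) = Add(Add(Pow(K, 2), Pow(K, 2)), -11) = Add(Mul(2, Pow(K, 2)), -11) = Add(-11, Mul(2, Pow(K, 2))))
Add(Add(Mul(2, -4), Function('v')(0)), Mul(118, Function('y')(-12))) = Add(Add(Mul(2, -4), Mul(3, 0)), Mul(118, Add(-11, Mul(2, Pow(-12, 2))))) = Add(Add(-8, 0), Mul(118, Add(-11, Mul(2, 144)))) = Add(-8, Mul(118, Add(-11, 288))) = Add(-8, Mul(118, 277)) = Add(-8, 32686) = 32678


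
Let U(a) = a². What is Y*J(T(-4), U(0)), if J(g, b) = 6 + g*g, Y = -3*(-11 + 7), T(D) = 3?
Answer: 180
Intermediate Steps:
Y = 12 (Y = -3*(-4) = 12)
J(g, b) = 6 + g²
Y*J(T(-4), U(0)) = 12*(6 + 3²) = 12*(6 + 9) = 12*15 = 180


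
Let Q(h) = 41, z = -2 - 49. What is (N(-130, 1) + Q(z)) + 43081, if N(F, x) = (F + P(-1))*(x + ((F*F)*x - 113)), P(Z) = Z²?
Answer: -2122530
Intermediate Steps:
z = -51
N(F, x) = (1 + F)*(-113 + x + x*F²) (N(F, x) = (F + (-1)²)*(x + ((F*F)*x - 113)) = (F + 1)*(x + (F²*x - 113)) = (1 + F)*(x + (x*F² - 113)) = (1 + F)*(x + (-113 + x*F²)) = (1 + F)*(-113 + x + x*F²))
(N(-130, 1) + Q(z)) + 43081 = ((-113 + 1 - 113*(-130) - 130*1 + 1*(-130)² + 1*(-130)³) + 41) + 43081 = ((-113 + 1 + 14690 - 130 + 1*16900 + 1*(-2197000)) + 41) + 43081 = ((-113 + 1 + 14690 - 130 + 16900 - 2197000) + 41) + 43081 = (-2165652 + 41) + 43081 = -2165611 + 43081 = -2122530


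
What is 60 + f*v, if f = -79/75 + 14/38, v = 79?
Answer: 8396/1425 ≈ 5.8919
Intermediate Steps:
f = -976/1425 (f = -79*1/75 + 14*(1/38) = -79/75 + 7/19 = -976/1425 ≈ -0.68491)
60 + f*v = 60 - 976/1425*79 = 60 - 77104/1425 = 8396/1425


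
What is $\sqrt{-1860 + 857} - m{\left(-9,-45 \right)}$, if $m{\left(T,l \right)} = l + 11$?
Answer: $34 + i \sqrt{1003} \approx 34.0 + 31.67 i$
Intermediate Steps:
$m{\left(T,l \right)} = 11 + l$
$\sqrt{-1860 + 857} - m{\left(-9,-45 \right)} = \sqrt{-1860 + 857} - \left(11 - 45\right) = \sqrt{-1003} - -34 = i \sqrt{1003} + 34 = 34 + i \sqrt{1003}$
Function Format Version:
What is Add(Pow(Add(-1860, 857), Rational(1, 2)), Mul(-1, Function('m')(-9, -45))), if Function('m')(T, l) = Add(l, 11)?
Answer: Add(34, Mul(I, Pow(1003, Rational(1, 2)))) ≈ Add(34.000, Mul(31.670, I))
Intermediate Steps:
Function('m')(T, l) = Add(11, l)
Add(Pow(Add(-1860, 857), Rational(1, 2)), Mul(-1, Function('m')(-9, -45))) = Add(Pow(Add(-1860, 857), Rational(1, 2)), Mul(-1, Add(11, -45))) = Add(Pow(-1003, Rational(1, 2)), Mul(-1, -34)) = Add(Mul(I, Pow(1003, Rational(1, 2))), 34) = Add(34, Mul(I, Pow(1003, Rational(1, 2))))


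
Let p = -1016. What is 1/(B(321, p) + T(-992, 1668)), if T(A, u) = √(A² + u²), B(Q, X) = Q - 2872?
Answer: -2551/2741313 - 4*√235393/2741313 ≈ -0.0016385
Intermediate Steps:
B(Q, X) = -2872 + Q
1/(B(321, p) + T(-992, 1668)) = 1/((-2872 + 321) + √((-992)² + 1668²)) = 1/(-2551 + √(984064 + 2782224)) = 1/(-2551 + √3766288) = 1/(-2551 + 4*√235393)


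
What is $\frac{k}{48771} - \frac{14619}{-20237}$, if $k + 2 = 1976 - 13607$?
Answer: $\frac{477566228}{986978727} \approx 0.48387$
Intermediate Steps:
$k = -11633$ ($k = -2 + \left(1976 - 13607\right) = -2 - 11631 = -11633$)
$\frac{k}{48771} - \frac{14619}{-20237} = - \frac{11633}{48771} - \frac{14619}{-20237} = \left(-11633\right) \frac{1}{48771} - - \frac{14619}{20237} = - \frac{11633}{48771} + \frac{14619}{20237} = \frac{477566228}{986978727}$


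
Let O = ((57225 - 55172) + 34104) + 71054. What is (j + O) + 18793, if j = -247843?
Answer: -121839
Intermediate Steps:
O = 107211 (O = (2053 + 34104) + 71054 = 36157 + 71054 = 107211)
(j + O) + 18793 = (-247843 + 107211) + 18793 = -140632 + 18793 = -121839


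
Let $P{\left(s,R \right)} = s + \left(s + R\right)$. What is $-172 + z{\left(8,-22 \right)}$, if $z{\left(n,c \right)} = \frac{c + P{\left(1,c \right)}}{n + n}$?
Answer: $- \frac{1397}{8} \approx -174.63$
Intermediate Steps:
$P{\left(s,R \right)} = R + 2 s$ ($P{\left(s,R \right)} = s + \left(R + s\right) = R + 2 s$)
$z{\left(n,c \right)} = \frac{2 + 2 c}{2 n}$ ($z{\left(n,c \right)} = \frac{c + \left(c + 2 \cdot 1\right)}{n + n} = \frac{c + \left(c + 2\right)}{2 n} = \left(c + \left(2 + c\right)\right) \frac{1}{2 n} = \left(2 + 2 c\right) \frac{1}{2 n} = \frac{2 + 2 c}{2 n}$)
$-172 + z{\left(8,-22 \right)} = -172 + \frac{1 - 22}{8} = -172 + \frac{1}{8} \left(-21\right) = -172 - \frac{21}{8} = - \frac{1397}{8}$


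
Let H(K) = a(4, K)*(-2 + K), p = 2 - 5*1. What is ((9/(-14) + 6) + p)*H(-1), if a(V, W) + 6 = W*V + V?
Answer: 297/7 ≈ 42.429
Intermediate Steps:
p = -3 (p = 2 - 5 = -3)
a(V, W) = -6 + V + V*W (a(V, W) = -6 + (W*V + V) = -6 + (V*W + V) = -6 + (V + V*W) = -6 + V + V*W)
H(K) = (-2 + K)*(-2 + 4*K) (H(K) = (-6 + 4 + 4*K)*(-2 + K) = (-2 + 4*K)*(-2 + K) = (-2 + K)*(-2 + 4*K))
((9/(-14) + 6) + p)*H(-1) = ((9/(-14) + 6) - 3)*(2*(-1 + 2*(-1))*(-2 - 1)) = ((9*(-1/14) + 6) - 3)*(2*(-1 - 2)*(-3)) = ((-9/14 + 6) - 3)*(2*(-3)*(-3)) = (75/14 - 3)*18 = (33/14)*18 = 297/7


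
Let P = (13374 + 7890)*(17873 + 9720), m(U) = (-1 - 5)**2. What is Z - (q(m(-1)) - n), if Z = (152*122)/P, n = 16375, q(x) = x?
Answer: 599169055042/36671097 ≈ 16339.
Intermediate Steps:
m(U) = 36 (m(U) = (-6)**2 = 36)
P = 586737552 (P = 21264*27593 = 586737552)
Z = 1159/36671097 (Z = (152*122)/586737552 = 18544*(1/586737552) = 1159/36671097 ≈ 3.1605e-5)
Z - (q(m(-1)) - n) = 1159/36671097 - (36 - 1*16375) = 1159/36671097 - (36 - 16375) = 1159/36671097 - 1*(-16339) = 1159/36671097 + 16339 = 599169055042/36671097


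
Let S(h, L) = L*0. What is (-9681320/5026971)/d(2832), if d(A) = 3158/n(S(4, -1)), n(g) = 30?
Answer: -48406600/2645862403 ≈ -0.018295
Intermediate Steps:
S(h, L) = 0
d(A) = 1579/15 (d(A) = 3158/30 = 3158*(1/30) = 1579/15)
(-9681320/5026971)/d(2832) = (-9681320/5026971)/(1579/15) = -9681320*1/5026971*(15/1579) = -9681320/5026971*15/1579 = -48406600/2645862403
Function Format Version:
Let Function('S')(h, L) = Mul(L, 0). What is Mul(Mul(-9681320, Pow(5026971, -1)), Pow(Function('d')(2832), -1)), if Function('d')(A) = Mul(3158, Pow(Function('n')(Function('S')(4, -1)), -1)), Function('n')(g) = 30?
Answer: Rational(-48406600, 2645862403) ≈ -0.018295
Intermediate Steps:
Function('S')(h, L) = 0
Function('d')(A) = Rational(1579, 15) (Function('d')(A) = Mul(3158, Pow(30, -1)) = Mul(3158, Rational(1, 30)) = Rational(1579, 15))
Mul(Mul(-9681320, Pow(5026971, -1)), Pow(Function('d')(2832), -1)) = Mul(Mul(-9681320, Pow(5026971, -1)), Pow(Rational(1579, 15), -1)) = Mul(Mul(-9681320, Rational(1, 5026971)), Rational(15, 1579)) = Mul(Rational(-9681320, 5026971), Rational(15, 1579)) = Rational(-48406600, 2645862403)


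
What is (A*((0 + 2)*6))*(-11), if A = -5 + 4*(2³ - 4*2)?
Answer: 660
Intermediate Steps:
A = -5 (A = -5 + 4*(8 - 8) = -5 + 4*0 = -5 + 0 = -5)
(A*((0 + 2)*6))*(-11) = -5*(0 + 2)*6*(-11) = -10*6*(-11) = -5*12*(-11) = -60*(-11) = 660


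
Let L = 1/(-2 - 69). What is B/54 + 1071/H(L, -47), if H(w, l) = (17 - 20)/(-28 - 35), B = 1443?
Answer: 405319/18 ≈ 22518.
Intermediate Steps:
L = -1/71 (L = 1/(-71) = -1/71 ≈ -0.014085)
H(w, l) = 1/21 (H(w, l) = -3/(-63) = -3*(-1/63) = 1/21)
B/54 + 1071/H(L, -47) = 1443/54 + 1071/(1/21) = 1443*(1/54) + 1071*21 = 481/18 + 22491 = 405319/18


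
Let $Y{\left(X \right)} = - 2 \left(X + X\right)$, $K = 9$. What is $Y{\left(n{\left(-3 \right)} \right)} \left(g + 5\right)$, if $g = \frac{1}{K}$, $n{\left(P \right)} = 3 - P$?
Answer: $- \frac{368}{3} \approx -122.67$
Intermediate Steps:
$g = \frac{1}{9} \approx 0.11111$
$Y{\left(X \right)} = - 4 X$ ($Y{\left(X \right)} = - 2 \cdot 2 X = - 4 X$)
$Y{\left(n{\left(-3 \right)} \right)} \left(g + 5\right) = - 4 \left(3 - -3\right) \left(\frac{1}{9} + 5\right) = - 4 \left(3 + 3\right) \frac{46}{9} = \left(-4\right) 6 \cdot \frac{46}{9} = \left(-24\right) \frac{46}{9} = - \frac{368}{3}$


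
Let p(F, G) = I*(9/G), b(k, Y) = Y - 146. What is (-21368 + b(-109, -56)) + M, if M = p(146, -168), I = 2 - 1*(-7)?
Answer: -1207947/56 ≈ -21570.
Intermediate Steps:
I = 9 (I = 2 + 7 = 9)
b(k, Y) = -146 + Y
p(F, G) = 81/G (p(F, G) = 9*(9/G) = 81/G)
M = -27/56 (M = 81/(-168) = 81*(-1/168) = -27/56 ≈ -0.48214)
(-21368 + b(-109, -56)) + M = (-21368 + (-146 - 56)) - 27/56 = (-21368 - 202) - 27/56 = -21570 - 27/56 = -1207947/56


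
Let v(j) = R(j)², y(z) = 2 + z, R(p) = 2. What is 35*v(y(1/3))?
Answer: 140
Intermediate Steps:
v(j) = 4 (v(j) = 2² = 4)
35*v(y(1/3)) = 35*4 = 140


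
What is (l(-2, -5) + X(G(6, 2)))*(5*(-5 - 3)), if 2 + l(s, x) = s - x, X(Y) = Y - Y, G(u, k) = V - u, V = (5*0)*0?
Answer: -40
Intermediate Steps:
V = 0 (V = 0*0 = 0)
G(u, k) = -u (G(u, k) = 0 - u = -u)
X(Y) = 0
l(s, x) = -2 + s - x (l(s, x) = -2 + (s - x) = -2 + s - x)
(l(-2, -5) + X(G(6, 2)))*(5*(-5 - 3)) = ((-2 - 2 - 1*(-5)) + 0)*(5*(-5 - 3)) = ((-2 - 2 + 5) + 0)*(5*(-8)) = (1 + 0)*(-40) = 1*(-40) = -40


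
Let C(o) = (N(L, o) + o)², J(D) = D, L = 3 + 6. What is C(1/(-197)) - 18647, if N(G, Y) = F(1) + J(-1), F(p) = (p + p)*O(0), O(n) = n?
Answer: -723632219/38809 ≈ -18646.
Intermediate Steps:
L = 9
F(p) = 0 (F(p) = (p + p)*0 = (2*p)*0 = 0)
N(G, Y) = -1 (N(G, Y) = 0 - 1 = -1)
C(o) = (-1 + o)²
C(1/(-197)) - 18647 = (-1 + 1/(-197))² - 18647 = (-1 - 1/197)² - 18647 = (-198/197)² - 18647 = 39204/38809 - 18647 = -723632219/38809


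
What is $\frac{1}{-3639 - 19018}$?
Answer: $- \frac{1}{22657} \approx -4.4136 \cdot 10^{-5}$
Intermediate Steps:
$\frac{1}{-3639 - 19018} = \frac{1}{-22657} = - \frac{1}{22657}$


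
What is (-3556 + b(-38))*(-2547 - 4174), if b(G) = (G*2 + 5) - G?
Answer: 24121669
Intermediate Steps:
b(G) = 5 + G (b(G) = (2*G + 5) - G = (5 + 2*G) - G = 5 + G)
(-3556 + b(-38))*(-2547 - 4174) = (-3556 + (5 - 38))*(-2547 - 4174) = (-3556 - 33)*(-6721) = -3589*(-6721) = 24121669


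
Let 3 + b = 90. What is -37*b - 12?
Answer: -3231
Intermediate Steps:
b = 87 (b = -3 + 90 = 87)
-37*b - 12 = -37*87 - 12 = -3219 - 12 = -3231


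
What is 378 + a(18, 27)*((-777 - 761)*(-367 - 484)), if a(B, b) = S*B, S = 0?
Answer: 378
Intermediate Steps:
a(B, b) = 0 (a(B, b) = 0*B = 0)
378 + a(18, 27)*((-777 - 761)*(-367 - 484)) = 378 + 0*((-777 - 761)*(-367 - 484)) = 378 + 0*(-1538*(-851)) = 378 + 0*1308838 = 378 + 0 = 378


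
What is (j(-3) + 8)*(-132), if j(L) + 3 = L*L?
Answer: -1848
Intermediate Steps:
j(L) = -3 + L**2 (j(L) = -3 + L*L = -3 + L**2)
(j(-3) + 8)*(-132) = ((-3 + (-3)**2) + 8)*(-132) = ((-3 + 9) + 8)*(-132) = (6 + 8)*(-132) = 14*(-132) = -1848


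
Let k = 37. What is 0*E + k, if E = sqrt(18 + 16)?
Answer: 37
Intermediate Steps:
E = sqrt(34) ≈ 5.8309
0*E + k = 0*sqrt(34) + 37 = 0 + 37 = 37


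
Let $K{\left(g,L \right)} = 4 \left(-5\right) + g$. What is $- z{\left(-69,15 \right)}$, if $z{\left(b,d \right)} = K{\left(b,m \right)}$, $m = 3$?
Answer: $89$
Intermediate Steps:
$K{\left(g,L \right)} = -20 + g$
$z{\left(b,d \right)} = -20 + b$
$- z{\left(-69,15 \right)} = - (-20 - 69) = \left(-1\right) \left(-89\right) = 89$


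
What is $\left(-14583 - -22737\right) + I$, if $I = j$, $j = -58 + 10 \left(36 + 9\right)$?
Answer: $8546$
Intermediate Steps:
$j = 392$ ($j = -58 + 10 \cdot 45 = -58 + 450 = 392$)
$I = 392$
$\left(-14583 - -22737\right) + I = \left(-14583 - -22737\right) + 392 = \left(-14583 + 22737\right) + 392 = 8154 + 392 = 8546$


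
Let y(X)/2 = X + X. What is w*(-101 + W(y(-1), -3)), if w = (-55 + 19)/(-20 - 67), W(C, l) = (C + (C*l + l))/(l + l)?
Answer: -1222/29 ≈ -42.138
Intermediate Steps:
y(X) = 4*X (y(X) = 2*(X + X) = 2*(2*X) = 4*X)
W(C, l) = (C + l + C*l)/(2*l) (W(C, l) = (C + (l + C*l))/((2*l)) = (C + l + C*l)*(1/(2*l)) = (C + l + C*l)/(2*l))
w = 12/29 (w = -36/(-87) = -36*(-1/87) = 12/29 ≈ 0.41379)
w*(-101 + W(y(-1), -3)) = 12*(-101 + (½)*(4*(-1) - 3*(1 + 4*(-1)))/(-3))/29 = 12*(-101 + (½)*(-⅓)*(-4 - 3*(1 - 4)))/29 = 12*(-101 + (½)*(-⅓)*(-4 - 3*(-3)))/29 = 12*(-101 + (½)*(-⅓)*(-4 + 9))/29 = 12*(-101 + (½)*(-⅓)*5)/29 = 12*(-101 - ⅚)/29 = (12/29)*(-611/6) = -1222/29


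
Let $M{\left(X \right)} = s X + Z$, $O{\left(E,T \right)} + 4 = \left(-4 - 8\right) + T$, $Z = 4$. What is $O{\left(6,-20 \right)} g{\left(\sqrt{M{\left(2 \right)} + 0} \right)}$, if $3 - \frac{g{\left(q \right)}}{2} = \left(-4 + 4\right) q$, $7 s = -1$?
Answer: $-216$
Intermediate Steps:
$s = - \frac{1}{7}$ ($s = \frac{1}{7} \left(-1\right) = - \frac{1}{7} \approx -0.14286$)
$O{\left(E,T \right)} = -16 + T$ ($O{\left(E,T \right)} = -4 + \left(\left(-4 - 8\right) + T\right) = -4 + \left(-12 + T\right) = -16 + T$)
$M{\left(X \right)} = 4 - \frac{X}{7}$ ($M{\left(X \right)} = - \frac{X}{7} + 4 = 4 - \frac{X}{7}$)
$g{\left(q \right)} = 6$ ($g{\left(q \right)} = 6 - 2 \left(-4 + 4\right) q = 6 - 2 \cdot 0 q = 6 - 0 = 6 + 0 = 6$)
$O{\left(6,-20 \right)} g{\left(\sqrt{M{\left(2 \right)} + 0} \right)} = \left(-16 - 20\right) 6 = \left(-36\right) 6 = -216$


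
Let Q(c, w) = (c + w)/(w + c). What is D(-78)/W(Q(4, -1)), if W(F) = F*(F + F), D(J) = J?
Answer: -39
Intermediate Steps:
Q(c, w) = 1 (Q(c, w) = (c + w)/(c + w) = 1)
W(F) = 2*F² (W(F) = F*(2*F) = 2*F²)
D(-78)/W(Q(4, -1)) = -78/(2*1²) = -78/(2*1) = -78/2 = -78*½ = -39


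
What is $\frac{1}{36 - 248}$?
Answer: $- \frac{1}{212} \approx -0.004717$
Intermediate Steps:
$\frac{1}{36 - 248} = \frac{1}{-212} = - \frac{1}{212}$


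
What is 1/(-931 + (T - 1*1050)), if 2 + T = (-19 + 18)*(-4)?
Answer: -1/1979 ≈ -0.00050531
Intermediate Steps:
T = 2 (T = -2 + (-19 + 18)*(-4) = -2 - 1*(-4) = -2 + 4 = 2)
1/(-931 + (T - 1*1050)) = 1/(-931 + (2 - 1*1050)) = 1/(-931 + (2 - 1050)) = 1/(-931 - 1048) = 1/(-1979) = -1/1979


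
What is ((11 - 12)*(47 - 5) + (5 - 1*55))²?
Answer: 8464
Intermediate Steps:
((11 - 12)*(47 - 5) + (5 - 1*55))² = (-1*42 + (5 - 55))² = (-42 - 50)² = (-92)² = 8464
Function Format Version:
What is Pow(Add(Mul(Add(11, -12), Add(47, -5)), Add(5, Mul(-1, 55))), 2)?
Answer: 8464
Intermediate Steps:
Pow(Add(Mul(Add(11, -12), Add(47, -5)), Add(5, Mul(-1, 55))), 2) = Pow(Add(Mul(-1, 42), Add(5, -55)), 2) = Pow(Add(-42, -50), 2) = Pow(-92, 2) = 8464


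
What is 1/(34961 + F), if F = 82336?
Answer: 1/117297 ≈ 8.5254e-6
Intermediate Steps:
1/(34961 + F) = 1/(34961 + 82336) = 1/117297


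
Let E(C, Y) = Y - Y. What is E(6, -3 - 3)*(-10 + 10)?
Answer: 0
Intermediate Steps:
E(C, Y) = 0
E(6, -3 - 3)*(-10 + 10) = 0*(-10 + 10) = 0*0 = 0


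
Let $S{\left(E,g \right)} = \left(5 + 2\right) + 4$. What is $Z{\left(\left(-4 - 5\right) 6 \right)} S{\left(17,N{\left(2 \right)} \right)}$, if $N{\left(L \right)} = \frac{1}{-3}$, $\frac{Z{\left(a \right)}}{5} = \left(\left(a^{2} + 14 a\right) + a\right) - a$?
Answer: $118800$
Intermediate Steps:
$Z{\left(a \right)} = 5 a^{2} + 70 a$ ($Z{\left(a \right)} = 5 \left(\left(\left(a^{2} + 14 a\right) + a\right) - a\right) = 5 \left(\left(a^{2} + 15 a\right) - a\right) = 5 \left(a^{2} + 14 a\right) = 5 a^{2} + 70 a$)
$N{\left(L \right)} = - \frac{1}{3}$
$S{\left(E,g \right)} = 11$ ($S{\left(E,g \right)} = 7 + 4 = 11$)
$Z{\left(\left(-4 - 5\right) 6 \right)} S{\left(17,N{\left(2 \right)} \right)} = 5 \left(-4 - 5\right) 6 \left(14 + \left(-4 - 5\right) 6\right) 11 = 5 \left(\left(-9\right) 6\right) \left(14 - 54\right) 11 = 5 \left(-54\right) \left(14 - 54\right) 11 = 5 \left(-54\right) \left(-40\right) 11 = 10800 \cdot 11 = 118800$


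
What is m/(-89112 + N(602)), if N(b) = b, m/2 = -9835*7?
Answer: 13769/8851 ≈ 1.5556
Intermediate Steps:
m = -137690 (m = 2*(-9835*7) = 2*(-68845) = -137690)
m/(-89112 + N(602)) = -137690/(-89112 + 602) = -137690/(-88510) = -137690*(-1/88510) = 13769/8851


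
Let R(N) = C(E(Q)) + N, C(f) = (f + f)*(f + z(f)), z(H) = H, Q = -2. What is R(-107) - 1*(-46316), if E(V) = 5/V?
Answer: 46234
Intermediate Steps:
C(f) = 4*f² (C(f) = (f + f)*(f + f) = (2*f)*(2*f) = 4*f²)
R(N) = 25 + N (R(N) = 4*(5/(-2))² + N = 4*(5*(-½))² + N = 4*(-5/2)² + N = 4*(25/4) + N = 25 + N)
R(-107) - 1*(-46316) = (25 - 107) - 1*(-46316) = -82 + 46316 = 46234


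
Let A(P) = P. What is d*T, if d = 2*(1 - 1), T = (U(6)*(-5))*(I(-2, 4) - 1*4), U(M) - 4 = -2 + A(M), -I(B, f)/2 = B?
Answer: 0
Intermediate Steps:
I(B, f) = -2*B
U(M) = 2 + M (U(M) = 4 + (-2 + M) = 2 + M)
T = 0 (T = ((2 + 6)*(-5))*(-2*(-2) - 1*4) = (8*(-5))*(4 - 4) = -40*0 = 0)
d = 0 (d = 2*0 = 0)
d*T = 0*0 = 0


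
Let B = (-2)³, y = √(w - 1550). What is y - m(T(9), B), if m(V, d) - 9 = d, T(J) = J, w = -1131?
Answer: -1 + I*√2681 ≈ -1.0 + 51.778*I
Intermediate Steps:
y = I*√2681 (y = √(-1131 - 1550) = √(-2681) = I*√2681 ≈ 51.778*I)
B = -8
m(V, d) = 9 + d
y - m(T(9), B) = I*√2681 - (9 - 8) = I*√2681 - 1*1 = I*√2681 - 1 = -1 + I*√2681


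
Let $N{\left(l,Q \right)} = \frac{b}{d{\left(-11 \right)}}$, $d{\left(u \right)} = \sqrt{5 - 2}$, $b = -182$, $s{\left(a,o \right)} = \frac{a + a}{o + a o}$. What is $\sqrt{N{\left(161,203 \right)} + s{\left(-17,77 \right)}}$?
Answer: $\frac{\sqrt{23562 - 51795744 \sqrt{3}}}{924} \approx 10.249 i$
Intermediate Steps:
$s{\left(a,o \right)} = \frac{2 a}{o + a o}$
$d{\left(u \right)} = \sqrt{3}$
$N{\left(l,Q \right)} = - \frac{182 \sqrt{3}}{3}$ ($N{\left(l,Q \right)} = - \frac{182}{\sqrt{3}} = - 182 \frac{\sqrt{3}}{3} = - \frac{182 \sqrt{3}}{3}$)
$\sqrt{N{\left(161,203 \right)} + s{\left(-17,77 \right)}} = \sqrt{- \frac{182 \sqrt{3}}{3} + 2 \left(-17\right) \frac{1}{77} \frac{1}{1 - 17}} = \sqrt{- \frac{182 \sqrt{3}}{3} + 2 \left(-17\right) \frac{1}{77} \frac{1}{-16}} = \sqrt{- \frac{182 \sqrt{3}}{3} + 2 \left(-17\right) \frac{1}{77} \left(- \frac{1}{16}\right)} = \sqrt{- \frac{182 \sqrt{3}}{3} + \frac{17}{616}} = \sqrt{\frac{17}{616} - \frac{182 \sqrt{3}}{3}}$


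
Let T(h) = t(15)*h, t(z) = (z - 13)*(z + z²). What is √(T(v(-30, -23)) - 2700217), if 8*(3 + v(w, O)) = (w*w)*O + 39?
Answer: I*√3941317 ≈ 1985.3*I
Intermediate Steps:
t(z) = (-13 + z)*(z + z²)
v(w, O) = 15/8 + O*w²/8 (v(w, O) = -3 + ((w*w)*O + 39)/8 = -3 + (w²*O + 39)/8 = -3 + (O*w² + 39)/8 = -3 + (39 + O*w²)/8 = -3 + (39/8 + O*w²/8) = 15/8 + O*w²/8)
T(h) = 480*h (T(h) = (15*(-13 + 15² - 12*15))*h = (15*(-13 + 225 - 180))*h = (15*32)*h = 480*h)
√(T(v(-30, -23)) - 2700217) = √(480*(15/8 + (⅛)*(-23)*(-30)²) - 2700217) = √(480*(15/8 + (⅛)*(-23)*900) - 2700217) = √(480*(15/8 - 5175/2) - 2700217) = √(480*(-20685/8) - 2700217) = √(-1241100 - 2700217) = √(-3941317) = I*√3941317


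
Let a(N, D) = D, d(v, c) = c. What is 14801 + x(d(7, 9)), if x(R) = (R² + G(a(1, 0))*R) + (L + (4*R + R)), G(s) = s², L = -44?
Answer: 14883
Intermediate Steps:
x(R) = -44 + R² + 5*R (x(R) = (R² + 0²*R) + (-44 + (4*R + R)) = (R² + 0*R) + (-44 + 5*R) = (R² + 0) + (-44 + 5*R) = R² + (-44 + 5*R) = -44 + R² + 5*R)
14801 + x(d(7, 9)) = 14801 + (-44 + 9² + 5*9) = 14801 + (-44 + 81 + 45) = 14801 + 82 = 14883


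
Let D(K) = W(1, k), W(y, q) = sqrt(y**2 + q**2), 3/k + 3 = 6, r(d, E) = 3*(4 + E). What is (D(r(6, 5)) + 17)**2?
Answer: (17 + sqrt(2))**2 ≈ 339.08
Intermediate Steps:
r(d, E) = 12 + 3*E
k = 1 (k = 3/(-3 + 6) = 3/3 = 3*(1/3) = 1)
W(y, q) = sqrt(q**2 + y**2)
D(K) = sqrt(2) (D(K) = sqrt(1**2 + 1**2) = sqrt(1 + 1) = sqrt(2))
(D(r(6, 5)) + 17)**2 = (sqrt(2) + 17)**2 = (17 + sqrt(2))**2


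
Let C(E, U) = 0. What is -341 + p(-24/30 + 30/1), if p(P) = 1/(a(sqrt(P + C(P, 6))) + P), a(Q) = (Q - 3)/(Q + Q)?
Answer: -487861781/1430821 + 50*sqrt(730)/4292463 ≈ -340.97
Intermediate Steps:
a(Q) = (-3 + Q)/(2*Q) (a(Q) = (-3 + Q)/((2*Q)) = (-3 + Q)*(1/(2*Q)) = (-3 + Q)/(2*Q))
p(P) = 1/(P + (-3 + sqrt(P))/(2*sqrt(P))) (p(P) = 1/((-3 + sqrt(P + 0))/(2*(sqrt(P + 0))) + P) = 1/((-3 + sqrt(P))/(2*(sqrt(P))) + P) = 1/((-3 + sqrt(P))/(2*sqrt(P)) + P) = 1/(P + (-3 + sqrt(P))/(2*sqrt(P))))
-341 + p(-24/30 + 30/1) = -341 + 2*sqrt(-24/30 + 30/1)/(-3 + sqrt(-24/30 + 30/1) + 2*(-24/30 + 30/1)**(3/2)) = -341 + 2*sqrt(-24*1/30 + 30*1)/(-3 + sqrt(-24*1/30 + 30*1) + 2*(-24*1/30 + 30*1)**(3/2)) = -341 + 2*sqrt(-4/5 + 30)/(-3 + sqrt(-4/5 + 30) + 2*(-4/5 + 30)**(3/2)) = -341 + 2*sqrt(146/5)/(-3 + sqrt(146/5) + 2*(146/5)**(3/2)) = -341 + 2*(sqrt(730)/5)/(-3 + sqrt(730)/5 + 2*(146*sqrt(730)/25)) = -341 + 2*(sqrt(730)/5)/(-3 + sqrt(730)/5 + 292*sqrt(730)/25) = -341 + 2*(sqrt(730)/5)/(-3 + 297*sqrt(730)/25) = -341 + 2*sqrt(730)/(5*(-3 + 297*sqrt(730)/25))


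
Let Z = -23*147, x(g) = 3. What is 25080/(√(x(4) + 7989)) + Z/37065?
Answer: -161/1765 + 2090*√222/111 ≈ 280.45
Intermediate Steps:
Z = -3381
25080/(√(x(4) + 7989)) + Z/37065 = 25080/(√(3 + 7989)) - 3381/37065 = 25080/(√7992) - 3381*1/37065 = 25080/((6*√222)) - 161/1765 = 25080*(√222/1332) - 161/1765 = 2090*√222/111 - 161/1765 = -161/1765 + 2090*√222/111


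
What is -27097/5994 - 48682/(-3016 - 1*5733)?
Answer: 54728255/52441506 ≈ 1.0436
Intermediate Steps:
-27097/5994 - 48682/(-3016 - 1*5733) = -27097*1/5994 - 48682/(-3016 - 5733) = -27097/5994 - 48682/(-8749) = -27097/5994 - 48682*(-1/8749) = -27097/5994 + 48682/8749 = 54728255/52441506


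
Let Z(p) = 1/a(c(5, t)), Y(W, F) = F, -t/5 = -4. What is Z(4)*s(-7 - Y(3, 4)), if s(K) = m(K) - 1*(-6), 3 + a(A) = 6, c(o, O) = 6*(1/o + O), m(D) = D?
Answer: -5/3 ≈ -1.6667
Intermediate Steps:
t = 20 (t = -5*(-4) = 20)
c(o, O) = 6*O + 6/o (c(o, O) = 6*(O + 1/o) = 6*O + 6/o)
a(A) = 3 (a(A) = -3 + 6 = 3)
s(K) = 6 + K (s(K) = K - 1*(-6) = K + 6 = 6 + K)
Z(p) = 1/3
Z(4)*s(-7 - Y(3, 4)) = (6 + (-7 - 1*4))/3 = (6 + (-7 - 4))/3 = (6 - 11)/3 = (1/3)*(-5) = -5/3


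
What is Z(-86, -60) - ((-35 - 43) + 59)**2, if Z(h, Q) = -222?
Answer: -583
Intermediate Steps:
Z(-86, -60) - ((-35 - 43) + 59)**2 = -222 - ((-35 - 43) + 59)**2 = -222 - (-78 + 59)**2 = -222 - 1*(-19)**2 = -222 - 1*361 = -222 - 361 = -583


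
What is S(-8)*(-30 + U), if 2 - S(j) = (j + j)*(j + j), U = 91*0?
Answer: 7620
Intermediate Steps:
U = 0
S(j) = 2 - 4*j² (S(j) = 2 - (j + j)*(j + j) = 2 - 2*j*2*j = 2 - 4*j²)
S(-8)*(-30 + U) = (2 - 4*(-8)²)*(-30 + 0) = (2 - 4*64)*(-30) = (2 - 256)*(-30) = -254*(-30) = 7620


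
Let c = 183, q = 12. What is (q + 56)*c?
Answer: 12444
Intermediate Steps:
(q + 56)*c = (12 + 56)*183 = 68*183 = 12444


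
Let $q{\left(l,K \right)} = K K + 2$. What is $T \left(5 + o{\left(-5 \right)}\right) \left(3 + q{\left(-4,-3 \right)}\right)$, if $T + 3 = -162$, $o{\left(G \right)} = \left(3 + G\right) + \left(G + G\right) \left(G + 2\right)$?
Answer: $-76230$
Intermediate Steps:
$q{\left(l,K \right)} = 2 + K^{2}$ ($q{\left(l,K \right)} = K^{2} + 2 = 2 + K^{2}$)
$o{\left(G \right)} = 3 + G + 2 G \left(2 + G\right)$ ($o{\left(G \right)} = \left(3 + G\right) + 2 G \left(2 + G\right) = 3 + G + 2 G \left(2 + G\right)$)
$T = -165$ ($T = -3 - 162 = -165$)
$T \left(5 + o{\left(-5 \right)}\right) \left(3 + q{\left(-4,-3 \right)}\right) = - 165 \left(5 + \left(3 + 2 \left(-5\right)^{2} + 5 \left(-5\right)\right)\right) \left(3 + \left(2 + \left(-3\right)^{2}\right)\right) = - 165 \left(5 + \left(3 + 2 \cdot 25 - 25\right)\right) \left(3 + \left(2 + 9\right)\right) = - 165 \left(5 + \left(3 + 50 - 25\right)\right) \left(3 + 11\right) = - 165 \left(5 + 28\right) 14 = - 165 \cdot 33 \cdot 14 = \left(-165\right) 462 = -76230$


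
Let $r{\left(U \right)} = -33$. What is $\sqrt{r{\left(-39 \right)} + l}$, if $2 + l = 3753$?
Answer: $13 \sqrt{22} \approx 60.975$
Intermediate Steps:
$l = 3751$ ($l = -2 + 3753 = 3751$)
$\sqrt{r{\left(-39 \right)} + l} = \sqrt{-33 + 3751} = \sqrt{3718} = 13 \sqrt{22}$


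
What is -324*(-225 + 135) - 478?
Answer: 28682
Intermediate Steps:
-324*(-225 + 135) - 478 = -324*(-90) - 478 = 29160 - 478 = 28682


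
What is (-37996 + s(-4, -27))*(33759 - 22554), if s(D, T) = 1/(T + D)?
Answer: -13198111785/31 ≈ -4.2575e+8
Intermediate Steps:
s(D, T) = 1/(D + T)
(-37996 + s(-4, -27))*(33759 - 22554) = (-37996 + 1/(-4 - 27))*(33759 - 22554) = (-37996 + 1/(-31))*11205 = (-37996 - 1/31)*11205 = -1177877/31*11205 = -13198111785/31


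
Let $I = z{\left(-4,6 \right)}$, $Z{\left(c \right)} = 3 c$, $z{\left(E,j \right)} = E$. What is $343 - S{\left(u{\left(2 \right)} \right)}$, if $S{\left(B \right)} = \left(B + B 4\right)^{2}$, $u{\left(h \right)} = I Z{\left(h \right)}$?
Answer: $-14057$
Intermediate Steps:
$I = -4$
$u{\left(h \right)} = - 12 h$ ($u{\left(h \right)} = - 4 \cdot 3 h = - 12 h$)
$S{\left(B \right)} = 25 B^{2}$ ($S{\left(B \right)} = \left(B + 4 B\right)^{2} = \left(5 B\right)^{2} = 25 B^{2}$)
$343 - S{\left(u{\left(2 \right)} \right)} = 343 - 25 \left(\left(-12\right) 2\right)^{2} = 343 - 25 \left(-24\right)^{2} = 343 - 25 \cdot 576 = 343 - 14400 = -14057$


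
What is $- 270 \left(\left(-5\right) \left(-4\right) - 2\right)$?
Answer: $-4860$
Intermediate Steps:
$- 270 \left(\left(-5\right) \left(-4\right) - 2\right) = - 270 \left(20 - 2\right) = \left(-270\right) 18 = -4860$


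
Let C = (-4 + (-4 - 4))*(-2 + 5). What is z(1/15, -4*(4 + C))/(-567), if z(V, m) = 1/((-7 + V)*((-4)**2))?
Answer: 5/314496 ≈ 1.5898e-5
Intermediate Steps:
C = -36 (C = (-4 - 8)*3 = -12*3 = -36)
z(V, m) = 1/(16*(-7 + V)) (z(V, m) = 1/((-7 + V)*16) = (1/16)/(-7 + V) = 1/(16*(-7 + V)))
z(1/15, -4*(4 + C))/(-567) = (1/(16*(-7 + 1/15)))/(-567) = (1/(16*(-7 + 1/15)))*(-1/567) = (1/(16*(-104/15)))*(-1/567) = ((1/16)*(-15/104))*(-1/567) = -15/1664*(-1/567) = 5/314496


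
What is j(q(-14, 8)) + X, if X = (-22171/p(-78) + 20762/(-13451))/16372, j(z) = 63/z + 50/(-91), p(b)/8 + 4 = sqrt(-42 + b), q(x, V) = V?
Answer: 39957313810571/5450879796544 + 22171*I*sqrt(30)/8906368 ≈ 7.3304 + 0.013635*I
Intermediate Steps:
p(b) = -32 + 8*sqrt(-42 + b)
j(z) = -50/91 + 63/z (j(z) = 63/z + 50*(-1/91) = 63/z - 50/91 = -50/91 + 63/z)
X = -10381/110109886 - 22171/(16372*(-32 + 16*I*sqrt(30))) (X = (-22171/(-32 + 8*sqrt(-42 - 78)) + 20762/(-13451))/16372 = (-22171/(-32 + 8*sqrt(-120)) + 20762*(-1/13451))*(1/16372) = (-22171/(-32 + 8*(2*I*sqrt(30))) - 20762/13451)*(1/16372) = (-22171/(-32 + 16*I*sqrt(30)) - 20762/13451)*(1/16372) = (-20762/13451 - 22171/(-32 + 16*I*sqrt(30)))*(1/16372) = -10381/110109886 - 22171/(16372*(-32 + 16*I*sqrt(30))) ≈ 0.0048844 + 0.013635*I)
j(q(-14, 8)) + X = (-50/91 + 63/8) + (292574857/59899777984 + 22171*I*sqrt(30)/8906368) = 5333/728 + (292574857/59899777984 + 22171*I*sqrt(30)/8906368) = 39957313810571/5450879796544 + 22171*I*sqrt(30)/8906368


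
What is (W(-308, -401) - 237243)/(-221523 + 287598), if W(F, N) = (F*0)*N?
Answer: -79081/22025 ≈ -3.5905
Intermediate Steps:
W(F, N) = 0 (W(F, N) = 0*N = 0)
(W(-308, -401) - 237243)/(-221523 + 287598) = (0 - 237243)/(-221523 + 287598) = -237243/66075 = -237243*1/66075 = -79081/22025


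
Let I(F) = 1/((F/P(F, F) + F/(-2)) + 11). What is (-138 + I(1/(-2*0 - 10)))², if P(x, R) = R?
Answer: 1104764644/58081 ≈ 19021.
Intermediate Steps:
I(F) = 1/(12 - F/2) (I(F) = 1/((F/F + F/(-2)) + 11) = 1/((1 + F*(-½)) + 11) = 1/((1 - F/2) + 11) = 1/(12 - F/2))
(-138 + I(1/(-2*0 - 10)))² = (-138 + 2/(24 - 1/(-2*0 - 10)))² = (-138 + 2/(24 - 1/(0 - 10)))² = (-138 + 2/(24 - 1/(-10)))² = (-138 + 2/(24 - 1*(-⅒)))² = (-138 + 2/(24 + ⅒))² = (-138 + 2/(241/10))² = (-138 + 2*(10/241))² = (-138 + 20/241)² = (-33238/241)² = 1104764644/58081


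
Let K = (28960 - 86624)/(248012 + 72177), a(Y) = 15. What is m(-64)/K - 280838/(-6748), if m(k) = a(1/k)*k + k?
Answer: 17411600495/3039974 ≈ 5727.5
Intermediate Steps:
m(k) = 16*k (m(k) = 15*k + k = 16*k)
K = -57664/320189 ≈ -0.18009
m(-64)/K - 280838/(-6748) = (16*(-64))/(-57664/320189) - 280838/(-6748) = -1024*(-320189/57664) - 280838*(-1/6748) = 5123024/901 + 140419/3374 = 17411600495/3039974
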